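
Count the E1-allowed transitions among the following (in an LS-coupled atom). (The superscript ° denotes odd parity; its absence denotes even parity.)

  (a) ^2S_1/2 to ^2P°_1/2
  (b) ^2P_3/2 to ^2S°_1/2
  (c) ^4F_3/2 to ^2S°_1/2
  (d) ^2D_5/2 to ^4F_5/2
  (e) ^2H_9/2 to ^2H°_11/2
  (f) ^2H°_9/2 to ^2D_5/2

(a) allowed
(b) allowed
(c) forbidden (ΔS, ΔL fail)
(d) forbidden (parity, ΔS fail)
(e) allowed
(f) forbidden (ΔL, ΔJ fail)
Total allowed: 3 of 6.

3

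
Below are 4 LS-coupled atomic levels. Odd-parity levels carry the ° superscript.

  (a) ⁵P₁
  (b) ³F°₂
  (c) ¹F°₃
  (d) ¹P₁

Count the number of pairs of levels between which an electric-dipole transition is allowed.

0

(a)–(b): forbidden (ΔS, ΔL).
(a)–(c): forbidden (ΔS, ΔL, ΔJ).
(a)–(d): forbidden (parity, ΔS).
(b)–(c): forbidden (parity, ΔS).
(b)–(d): forbidden (ΔS, ΔL).
(c)–(d): forbidden (ΔL, ΔJ).
Allowed pairs: 0 of 6.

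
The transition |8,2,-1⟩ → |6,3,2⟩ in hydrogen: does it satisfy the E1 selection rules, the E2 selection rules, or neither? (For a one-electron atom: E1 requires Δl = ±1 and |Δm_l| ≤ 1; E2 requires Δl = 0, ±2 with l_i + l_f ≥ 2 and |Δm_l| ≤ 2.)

Δl = 3 − 2 = +1; l_i + l_f = 5.
Δm_l = +3.
E1 (Δl = ±1, |Δm_l| ≤ 1): not satisfied.
E2 (Δl = 0,±2, l_i+l_f ≥ 2, |Δm_l| ≤ 2): not satisfied.

neither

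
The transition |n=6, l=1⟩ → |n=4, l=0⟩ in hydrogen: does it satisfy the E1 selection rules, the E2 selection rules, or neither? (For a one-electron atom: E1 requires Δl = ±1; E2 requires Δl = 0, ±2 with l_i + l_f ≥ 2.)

Δl = 0 − 1 = -1; l_i + l_f = 1.
E1 (Δl = ±1): satisfied.
E2 (Δl = 0,±2, l_i+l_f ≥ 2): not satisfied.

E1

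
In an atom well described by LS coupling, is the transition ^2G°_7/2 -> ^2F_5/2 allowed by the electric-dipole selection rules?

allowed

Reading off the term symbols: S 1/2→1/2, L 4→3, J 7/2→5/2, parity odd→even.
Parity must change: odd → even — ✓.
ΔS = 0: S: 1/2 → 1/2 — ✓.
ΔL = 0, ±1 (not L=0↔0): L: 4 → 3, ΔL = -1 — ✓.
ΔJ = 0, ±1 (not J=0↔0): J: 7/2 → 5/2, ΔJ = -1 — ✓.
All four E1 rules are satisfied.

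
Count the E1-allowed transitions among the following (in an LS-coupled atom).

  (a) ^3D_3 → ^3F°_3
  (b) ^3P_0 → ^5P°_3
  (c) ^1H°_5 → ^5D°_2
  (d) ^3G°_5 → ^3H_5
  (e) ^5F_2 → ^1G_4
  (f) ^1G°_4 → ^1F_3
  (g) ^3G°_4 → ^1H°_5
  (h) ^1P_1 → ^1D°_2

(a) allowed
(b) forbidden (ΔS, ΔJ fail)
(c) forbidden (parity, ΔS, ΔL, ΔJ fail)
(d) allowed
(e) forbidden (parity, ΔS, ΔJ fail)
(f) allowed
(g) forbidden (parity, ΔS fail)
(h) allowed
Total allowed: 4 of 8.

4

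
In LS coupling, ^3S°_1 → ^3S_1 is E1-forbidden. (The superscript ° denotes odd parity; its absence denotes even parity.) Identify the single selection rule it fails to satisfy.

the L=0 ↔ L=0 exclusion

Initial level: S=1, L=0, J=1, parity odd. Final level: S=1, L=0, J=1, parity even.
ΔJ = 0, ±1 (not J=0↔0): J: 1 → 1, ΔJ = +0 — satisfied.
Parity must change: odd → even — satisfied.
ΔL = 0, ±1 (not L=0↔0): L: 0 → 0, ΔL = +0 — violated.
ΔS = 0: S: 1 → 1 — satisfied.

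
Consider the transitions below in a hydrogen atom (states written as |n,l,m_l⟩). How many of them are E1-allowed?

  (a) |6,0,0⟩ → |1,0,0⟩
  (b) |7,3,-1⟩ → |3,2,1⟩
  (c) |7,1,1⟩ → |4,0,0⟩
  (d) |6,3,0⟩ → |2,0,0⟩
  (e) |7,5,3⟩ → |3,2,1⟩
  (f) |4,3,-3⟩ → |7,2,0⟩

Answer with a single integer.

1

(a) forbidden — Δl = +0 (E1 requires Δl = ±1)
(b) forbidden — Δm_l = +2 (E1 requires Δm_l = 0, ±1)
(c) allowed
(d) forbidden — Δl = -3 (E1 requires Δl = ±1)
(e) forbidden — Δl = -3 (E1 requires Δl = ±1); Δm_l = -2 (E1 requires Δm_l = 0, ±1)
(f) forbidden — Δm_l = +3 (E1 requires Δm_l = 0, ±1)
Total allowed: 1 of 6.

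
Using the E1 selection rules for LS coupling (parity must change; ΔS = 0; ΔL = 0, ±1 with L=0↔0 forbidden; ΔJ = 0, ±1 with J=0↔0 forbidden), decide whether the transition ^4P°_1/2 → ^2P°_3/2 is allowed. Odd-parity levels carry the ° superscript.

Initial level: S=3/2, L=1, J=1/2, parity odd. Final level: S=1/2, L=1, J=3/2, parity odd.
Parity must change: odd → odd — violated.
ΔS = 0: S: 3/2 → 1/2 — violated.
ΔL = 0, ±1 (not L=0↔0): L: 1 → 1, ΔL = +0 — satisfied.
ΔJ = 0, ±1 (not J=0↔0): J: 1/2 → 3/2, ΔJ = +1 — satisfied.
Rule(s) violated: parity, ΔS.

forbidden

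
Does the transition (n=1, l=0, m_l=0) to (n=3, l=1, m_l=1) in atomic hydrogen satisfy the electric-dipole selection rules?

Δl = 1 − 0 = +1; the E1 rule Δl = ±1 is passes.
m_l: 0 → 1 (Δm_l = +1). |Δm_l| ≤ 1 passes.
All E1 selection rules are satisfied.

allowed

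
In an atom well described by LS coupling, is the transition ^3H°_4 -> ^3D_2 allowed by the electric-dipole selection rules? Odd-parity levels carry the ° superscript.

Initial level: S=1, L=5, J=4, parity odd. Final level: S=1, L=2, J=2, parity even.
ΔJ = 0, ±1 (not J=0↔0): J: 4 → 2, ΔJ = -2 — ✗.
ΔS = 0: S: 1 → 1 — ✓.
ΔL = 0, ±1 (not L=0↔0): L: 5 → 2, ΔL = -3 — ✗.
Parity must change: odd → even — ✓.
Rule(s) violated: ΔL, ΔJ.

forbidden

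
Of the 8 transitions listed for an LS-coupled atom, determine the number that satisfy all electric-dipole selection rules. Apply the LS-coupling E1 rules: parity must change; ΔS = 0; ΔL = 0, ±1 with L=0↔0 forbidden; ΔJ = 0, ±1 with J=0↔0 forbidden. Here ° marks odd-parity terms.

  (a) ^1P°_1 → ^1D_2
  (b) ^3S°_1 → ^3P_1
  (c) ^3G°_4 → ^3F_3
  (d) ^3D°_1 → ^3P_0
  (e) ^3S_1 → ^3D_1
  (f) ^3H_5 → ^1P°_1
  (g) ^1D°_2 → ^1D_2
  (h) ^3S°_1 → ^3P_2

6

(a) allowed
(b) allowed
(c) allowed
(d) allowed
(e) forbidden (parity, ΔL fail)
(f) forbidden (ΔS, ΔL, ΔJ fail)
(g) allowed
(h) allowed
Total allowed: 6 of 8.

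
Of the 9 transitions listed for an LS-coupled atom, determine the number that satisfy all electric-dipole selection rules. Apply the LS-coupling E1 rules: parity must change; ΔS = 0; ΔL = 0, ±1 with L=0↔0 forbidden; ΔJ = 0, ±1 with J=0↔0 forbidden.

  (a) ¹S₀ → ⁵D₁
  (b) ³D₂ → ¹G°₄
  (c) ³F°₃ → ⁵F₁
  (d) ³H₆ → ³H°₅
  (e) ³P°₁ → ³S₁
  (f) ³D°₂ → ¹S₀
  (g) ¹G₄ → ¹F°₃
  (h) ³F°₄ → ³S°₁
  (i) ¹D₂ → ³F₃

(a) forbidden (parity, ΔS, ΔL fail)
(b) forbidden (ΔS, ΔL, ΔJ fail)
(c) forbidden (ΔS, ΔJ fail)
(d) allowed
(e) allowed
(f) forbidden (ΔS, ΔL, ΔJ fail)
(g) allowed
(h) forbidden (parity, ΔL, ΔJ fail)
(i) forbidden (parity, ΔS fail)
Total allowed: 3 of 9.

3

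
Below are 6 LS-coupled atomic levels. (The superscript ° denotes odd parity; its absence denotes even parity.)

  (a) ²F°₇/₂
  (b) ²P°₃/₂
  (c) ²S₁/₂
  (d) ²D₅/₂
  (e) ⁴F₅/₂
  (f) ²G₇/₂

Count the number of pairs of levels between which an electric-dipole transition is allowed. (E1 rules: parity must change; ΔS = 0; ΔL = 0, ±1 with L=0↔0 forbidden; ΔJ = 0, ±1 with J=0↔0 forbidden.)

(a)–(b): forbidden (parity, ΔL, ΔJ).
(a)–(c): forbidden (ΔL, ΔJ).
(a)–(d): allowed.
(a)–(e): forbidden (ΔS).
(a)–(f): allowed.
(b)–(c): allowed.
(b)–(d): allowed.
(b)–(e): forbidden (ΔS, ΔL).
(b)–(f): forbidden (ΔL, ΔJ).
(c)–(d): forbidden (parity, ΔL, ΔJ).
(c)–(e): forbidden (parity, ΔS, ΔL, ΔJ).
(c)–(f): forbidden (parity, ΔL, ΔJ).
(d)–(e): forbidden (parity, ΔS).
(d)–(f): forbidden (parity, ΔL).
(e)–(f): forbidden (parity, ΔS).
Allowed pairs: 4 of 15.

4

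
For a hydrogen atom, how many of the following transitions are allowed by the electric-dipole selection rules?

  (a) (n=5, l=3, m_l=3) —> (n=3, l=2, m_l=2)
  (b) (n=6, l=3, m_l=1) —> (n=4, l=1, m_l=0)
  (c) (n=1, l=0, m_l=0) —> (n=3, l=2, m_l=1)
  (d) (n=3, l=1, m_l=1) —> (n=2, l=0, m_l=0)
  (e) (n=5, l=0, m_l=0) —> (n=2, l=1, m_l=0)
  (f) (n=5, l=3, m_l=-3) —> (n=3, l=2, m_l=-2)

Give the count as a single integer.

4

(a) allowed
(b) forbidden — Δl = -2 (E1 requires Δl = ±1)
(c) forbidden — Δl = +2 (E1 requires Δl = ±1)
(d) allowed
(e) allowed
(f) allowed
Total allowed: 4 of 6.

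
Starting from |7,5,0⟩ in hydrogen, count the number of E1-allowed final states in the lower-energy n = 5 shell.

3

E1 requires Δl = ±1, so l_f ∈ {4, 6}; with 0 ≤ l_f ≤ n_f−1 = 4, the allowed l_f values are {4}.
For l_f = 4: m_f ∈ {m_i−1, m_i, m_i+1} ∩ [−4, 4] = {-1, 0, 1} → 3 states.
Total: 3.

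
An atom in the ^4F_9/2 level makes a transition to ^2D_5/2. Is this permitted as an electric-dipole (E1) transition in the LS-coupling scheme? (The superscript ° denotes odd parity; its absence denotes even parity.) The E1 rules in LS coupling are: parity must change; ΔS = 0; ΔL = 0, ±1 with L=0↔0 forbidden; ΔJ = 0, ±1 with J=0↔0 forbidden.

Initial level: S=3/2, L=3, J=9/2, parity even. Final level: S=1/2, L=2, J=5/2, parity even.
Parity must change: even → even — ✗.
ΔS = 0: S: 3/2 → 1/2 — ✗.
ΔL = 0, ±1 (not L=0↔0): L: 3 → 2, ΔL = -1 — ✓.
ΔJ = 0, ±1 (not J=0↔0): J: 9/2 → 5/2, ΔJ = -2 — ✗.
Rule(s) violated: parity, ΔS, ΔJ.

forbidden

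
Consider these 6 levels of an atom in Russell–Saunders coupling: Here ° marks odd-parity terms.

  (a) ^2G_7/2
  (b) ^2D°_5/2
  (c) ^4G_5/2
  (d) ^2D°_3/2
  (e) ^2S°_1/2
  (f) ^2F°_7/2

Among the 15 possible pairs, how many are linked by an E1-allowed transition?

1

(a)–(b): forbidden (ΔL).
(a)–(c): forbidden (parity, ΔS).
(a)–(d): forbidden (ΔL, ΔJ).
(a)–(e): forbidden (ΔL, ΔJ).
(a)–(f): allowed.
(b)–(c): forbidden (ΔS, ΔL).
(b)–(d): forbidden (parity).
(b)–(e): forbidden (parity, ΔL, ΔJ).
(b)–(f): forbidden (parity).
(c)–(d): forbidden (ΔS, ΔL).
(c)–(e): forbidden (ΔS, ΔL, ΔJ).
(c)–(f): forbidden (ΔS).
(d)–(e): forbidden (parity, ΔL).
(d)–(f): forbidden (parity, ΔJ).
(e)–(f): forbidden (parity, ΔL, ΔJ).
Allowed pairs: 1 of 15.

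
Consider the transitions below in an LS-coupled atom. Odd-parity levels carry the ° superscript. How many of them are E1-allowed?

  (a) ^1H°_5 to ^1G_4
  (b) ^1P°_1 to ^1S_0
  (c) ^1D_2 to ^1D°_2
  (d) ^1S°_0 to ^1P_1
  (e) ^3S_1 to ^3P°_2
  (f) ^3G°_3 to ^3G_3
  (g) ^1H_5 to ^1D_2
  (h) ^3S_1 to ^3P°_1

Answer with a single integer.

(a) allowed
(b) allowed
(c) allowed
(d) allowed
(e) allowed
(f) allowed
(g) forbidden (parity, ΔL, ΔJ fail)
(h) allowed
Total allowed: 7 of 8.

7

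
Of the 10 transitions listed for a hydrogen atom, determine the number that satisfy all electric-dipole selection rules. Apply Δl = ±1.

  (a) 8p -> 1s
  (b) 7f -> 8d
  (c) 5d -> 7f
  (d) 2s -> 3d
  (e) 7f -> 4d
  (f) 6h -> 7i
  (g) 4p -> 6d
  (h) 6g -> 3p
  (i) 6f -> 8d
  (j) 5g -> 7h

(a) allowed
(b) allowed
(c) allowed
(d) forbidden — Δl = +2 (E1 requires Δl = ±1)
(e) allowed
(f) allowed
(g) allowed
(h) forbidden — Δl = -3 (E1 requires Δl = ±1)
(i) allowed
(j) allowed
Total allowed: 8 of 10.

8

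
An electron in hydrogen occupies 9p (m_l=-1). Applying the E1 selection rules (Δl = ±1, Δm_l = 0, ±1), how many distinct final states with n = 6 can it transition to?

4

E1 requires Δl = ±1, so l_f ∈ {0, 2}; with 0 ≤ l_f ≤ n_f−1 = 5, the allowed l_f values are {0, 2}.
For l_f = 0: m_f ∈ {m_i−1, m_i, m_i+1} ∩ [−0, 0] = {0} → 1 state.
For l_f = 2: m_f ∈ {m_i−1, m_i, m_i+1} ∩ [−2, 2] = {-2, -1, 0} → 3 states.
Total: 4.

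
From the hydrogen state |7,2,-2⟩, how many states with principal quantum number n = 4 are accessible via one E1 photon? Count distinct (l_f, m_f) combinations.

4

E1 requires Δl = ±1, so l_f ∈ {1, 3}; with 0 ≤ l_f ≤ n_f−1 = 3, the allowed l_f values are {1, 3}.
For l_f = 1: m_f ∈ {m_i−1, m_i, m_i+1} ∩ [−1, 1] = {-1} → 1 state.
For l_f = 3: m_f ∈ {m_i−1, m_i, m_i+1} ∩ [−3, 3] = {-3, -2, -1} → 3 states.
Total: 4.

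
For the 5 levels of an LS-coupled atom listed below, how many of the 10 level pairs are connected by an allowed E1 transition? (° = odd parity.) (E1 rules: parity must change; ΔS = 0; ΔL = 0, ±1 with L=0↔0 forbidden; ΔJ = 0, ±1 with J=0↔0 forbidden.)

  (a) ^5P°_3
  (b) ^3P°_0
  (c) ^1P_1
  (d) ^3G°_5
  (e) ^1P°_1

1

(a)–(b): forbidden (parity, ΔS, ΔJ).
(a)–(c): forbidden (ΔS, ΔJ).
(a)–(d): forbidden (parity, ΔS, ΔL, ΔJ).
(a)–(e): forbidden (parity, ΔS, ΔJ).
(b)–(c): forbidden (ΔS).
(b)–(d): forbidden (parity, ΔL, ΔJ).
(b)–(e): forbidden (parity, ΔS).
(c)–(d): forbidden (ΔS, ΔL, ΔJ).
(c)–(e): allowed.
(d)–(e): forbidden (parity, ΔS, ΔL, ΔJ).
Allowed pairs: 1 of 10.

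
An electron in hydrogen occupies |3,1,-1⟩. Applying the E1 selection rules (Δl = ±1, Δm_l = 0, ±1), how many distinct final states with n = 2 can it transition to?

E1 requires Δl = ±1, so l_f ∈ {0, 2}; with 0 ≤ l_f ≤ n_f−1 = 1, the allowed l_f values are {0}.
For l_f = 0: m_f ∈ {m_i−1, m_i, m_i+1} ∩ [−0, 0] = {0} → 1 state.
Total: 1.

1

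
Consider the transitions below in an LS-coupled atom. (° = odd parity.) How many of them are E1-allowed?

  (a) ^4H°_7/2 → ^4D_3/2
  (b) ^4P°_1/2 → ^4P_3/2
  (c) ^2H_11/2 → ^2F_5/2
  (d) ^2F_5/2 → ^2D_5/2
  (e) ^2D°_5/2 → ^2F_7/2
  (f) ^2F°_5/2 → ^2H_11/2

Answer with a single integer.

(a) forbidden (ΔL, ΔJ fail)
(b) allowed
(c) forbidden (parity, ΔL, ΔJ fail)
(d) forbidden (parity fails)
(e) allowed
(f) forbidden (ΔL, ΔJ fail)
Total allowed: 2 of 6.

2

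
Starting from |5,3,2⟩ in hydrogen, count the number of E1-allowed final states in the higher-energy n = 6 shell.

E1 requires Δl = ±1, so l_f ∈ {2, 4}; with 0 ≤ l_f ≤ n_f−1 = 5, the allowed l_f values are {2, 4}.
For l_f = 2: m_f ∈ {m_i−1, m_i, m_i+1} ∩ [−2, 2] = {1, 2} → 2 states.
For l_f = 4: m_f ∈ {m_i−1, m_i, m_i+1} ∩ [−4, 4] = {1, 2, 3} → 3 states.
Total: 5.

5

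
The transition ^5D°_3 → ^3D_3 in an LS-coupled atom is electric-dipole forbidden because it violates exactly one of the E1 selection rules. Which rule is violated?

Parity must change: odd → even — ok.
ΔS = 0: S: 2 → 1 — fails.
ΔL = 0, ±1 (not L=0↔0): L: 2 → 2, ΔL = +0 — ok.
ΔJ = 0, ±1 (not J=0↔0): J: 3 → 3, ΔJ = +0 — ok.

the ΔS = 0 rule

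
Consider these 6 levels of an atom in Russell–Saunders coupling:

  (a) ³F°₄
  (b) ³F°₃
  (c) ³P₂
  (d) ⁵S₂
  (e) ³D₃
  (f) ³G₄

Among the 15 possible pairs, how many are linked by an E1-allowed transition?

(a)–(b): forbidden (parity).
(a)–(c): forbidden (ΔL, ΔJ).
(a)–(d): forbidden (ΔS, ΔL, ΔJ).
(a)–(e): allowed.
(a)–(f): allowed.
(b)–(c): forbidden (ΔL).
(b)–(d): forbidden (ΔS, ΔL).
(b)–(e): allowed.
(b)–(f): allowed.
(c)–(d): forbidden (parity, ΔS).
(c)–(e): forbidden (parity).
(c)–(f): forbidden (parity, ΔL, ΔJ).
(d)–(e): forbidden (parity, ΔS, ΔL).
(d)–(f): forbidden (parity, ΔS, ΔL, ΔJ).
(e)–(f): forbidden (parity, ΔL).
Allowed pairs: 4 of 15.

4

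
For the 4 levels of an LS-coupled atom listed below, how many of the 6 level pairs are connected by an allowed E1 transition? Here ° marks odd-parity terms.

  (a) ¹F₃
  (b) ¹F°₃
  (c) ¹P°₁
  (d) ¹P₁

(a)–(b): allowed.
(a)–(c): forbidden (ΔL, ΔJ).
(a)–(d): forbidden (parity, ΔL, ΔJ).
(b)–(c): forbidden (parity, ΔL, ΔJ).
(b)–(d): forbidden (ΔL, ΔJ).
(c)–(d): allowed.
Allowed pairs: 2 of 6.

2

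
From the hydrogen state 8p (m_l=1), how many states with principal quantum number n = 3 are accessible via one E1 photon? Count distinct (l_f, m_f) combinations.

E1 requires Δl = ±1, so l_f ∈ {0, 2}; with 0 ≤ l_f ≤ n_f−1 = 2, the allowed l_f values are {0, 2}.
For l_f = 0: m_f ∈ {m_i−1, m_i, m_i+1} ∩ [−0, 0] = {0} → 1 state.
For l_f = 2: m_f ∈ {m_i−1, m_i, m_i+1} ∩ [−2, 2] = {0, 1, 2} → 3 states.
Total: 4.

4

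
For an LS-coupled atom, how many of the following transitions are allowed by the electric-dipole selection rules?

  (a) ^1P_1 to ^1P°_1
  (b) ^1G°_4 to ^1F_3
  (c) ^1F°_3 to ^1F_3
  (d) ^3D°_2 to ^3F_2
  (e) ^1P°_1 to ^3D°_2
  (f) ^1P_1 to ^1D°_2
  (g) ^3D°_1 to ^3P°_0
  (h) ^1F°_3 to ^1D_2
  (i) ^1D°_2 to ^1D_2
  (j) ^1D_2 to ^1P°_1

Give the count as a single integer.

(a) allowed
(b) allowed
(c) allowed
(d) allowed
(e) forbidden (parity, ΔS fail)
(f) allowed
(g) forbidden (parity fails)
(h) allowed
(i) allowed
(j) allowed
Total allowed: 8 of 10.

8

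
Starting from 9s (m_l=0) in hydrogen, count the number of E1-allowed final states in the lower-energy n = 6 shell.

3

E1 requires Δl = ±1, so l_f ∈ {-1, 1}; with 0 ≤ l_f ≤ n_f−1 = 5, the allowed l_f values are {1}.
For l_f = 1: m_f ∈ {m_i−1, m_i, m_i+1} ∩ [−1, 1] = {-1, 0, 1} → 3 states.
Total: 3.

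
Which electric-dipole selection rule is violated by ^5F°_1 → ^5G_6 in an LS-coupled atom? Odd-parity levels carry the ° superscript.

the ΔJ = 0, ±1 rule

Parity must change: odd → even — satisfied.
ΔS = 0: S: 2 → 2 — satisfied.
ΔL = 0, ±1 (not L=0↔0): L: 3 → 4, ΔL = +1 — satisfied.
ΔJ = 0, ±1 (not J=0↔0): J: 1 → 6, ΔJ = +5 — violated.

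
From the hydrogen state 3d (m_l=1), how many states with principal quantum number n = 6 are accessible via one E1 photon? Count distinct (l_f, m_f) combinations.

5

E1 requires Δl = ±1, so l_f ∈ {1, 3}; with 0 ≤ l_f ≤ n_f−1 = 5, the allowed l_f values are {1, 3}.
For l_f = 1: m_f ∈ {m_i−1, m_i, m_i+1} ∩ [−1, 1] = {0, 1} → 2 states.
For l_f = 3: m_f ∈ {m_i−1, m_i, m_i+1} ∩ [−3, 3] = {0, 1, 2} → 3 states.
Total: 5.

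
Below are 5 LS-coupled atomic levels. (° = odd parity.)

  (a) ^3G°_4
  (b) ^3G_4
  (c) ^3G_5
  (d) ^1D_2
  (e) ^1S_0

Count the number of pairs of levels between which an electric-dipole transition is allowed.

2

(a)–(b): allowed.
(a)–(c): allowed.
(a)–(d): forbidden (ΔS, ΔL, ΔJ).
(a)–(e): forbidden (ΔS, ΔL, ΔJ).
(b)–(c): forbidden (parity).
(b)–(d): forbidden (parity, ΔS, ΔL, ΔJ).
(b)–(e): forbidden (parity, ΔS, ΔL, ΔJ).
(c)–(d): forbidden (parity, ΔS, ΔL, ΔJ).
(c)–(e): forbidden (parity, ΔS, ΔL, ΔJ).
(d)–(e): forbidden (parity, ΔL, ΔJ).
Allowed pairs: 2 of 10.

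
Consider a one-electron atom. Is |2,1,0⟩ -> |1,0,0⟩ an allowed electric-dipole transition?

allowed

Δl = 0 − 1 = -1; the E1 rule Δl = ±1 is satisfied.
m_l: 0 → 0 (Δm_l = +0). |Δm_l| ≤ 1 satisfied.
All E1 selection rules are satisfied.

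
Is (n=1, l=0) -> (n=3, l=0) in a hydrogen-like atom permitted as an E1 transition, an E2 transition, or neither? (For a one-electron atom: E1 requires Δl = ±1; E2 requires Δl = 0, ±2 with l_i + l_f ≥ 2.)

Δl = 0 − 0 = +0; l_i + l_f = 0.
E1 (Δl = ±1): not satisfied.
E2 (Δl = 0,±2, l_i+l_f ≥ 2): not satisfied.

neither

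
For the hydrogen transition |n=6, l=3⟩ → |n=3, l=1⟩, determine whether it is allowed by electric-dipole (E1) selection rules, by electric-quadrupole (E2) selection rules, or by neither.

Δl = 1 − 3 = -2; l_i + l_f = 4.
E1 (Δl = ±1): not satisfied.
E2 (Δl = 0,±2, l_i+l_f ≥ 2): satisfied.

E2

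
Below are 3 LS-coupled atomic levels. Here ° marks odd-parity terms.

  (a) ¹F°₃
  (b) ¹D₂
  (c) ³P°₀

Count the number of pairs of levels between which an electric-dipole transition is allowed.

(a)–(b): allowed.
(a)–(c): forbidden (parity, ΔS, ΔL, ΔJ).
(b)–(c): forbidden (ΔS, ΔJ).
Allowed pairs: 1 of 3.

1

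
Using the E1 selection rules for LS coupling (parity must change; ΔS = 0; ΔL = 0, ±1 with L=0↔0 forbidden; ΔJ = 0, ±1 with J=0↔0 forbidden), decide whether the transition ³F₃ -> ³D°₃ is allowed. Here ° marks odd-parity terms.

Reading off the term symbols: S 1→1, L 3→2, J 3→3, parity even→odd.
Parity must change: even → odd — passes.
ΔS = 0: S: 1 → 1 — passes.
ΔL = 0, ±1 (not L=0↔0): L: 3 → 2, ΔL = -1 — passes.
ΔJ = 0, ±1 (not J=0↔0): J: 3 → 3, ΔJ = +0 — passes.
All four E1 rules are satisfied.

allowed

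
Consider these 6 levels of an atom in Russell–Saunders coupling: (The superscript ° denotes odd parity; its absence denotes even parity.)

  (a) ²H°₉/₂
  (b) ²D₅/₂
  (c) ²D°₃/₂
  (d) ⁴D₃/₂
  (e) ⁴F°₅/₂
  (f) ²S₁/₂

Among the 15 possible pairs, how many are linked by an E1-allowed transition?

(a)–(b): forbidden (ΔL, ΔJ).
(a)–(c): forbidden (parity, ΔL, ΔJ).
(a)–(d): forbidden (ΔS, ΔL, ΔJ).
(a)–(e): forbidden (parity, ΔS, ΔL, ΔJ).
(a)–(f): forbidden (ΔL, ΔJ).
(b)–(c): allowed.
(b)–(d): forbidden (parity, ΔS).
(b)–(e): forbidden (ΔS).
(b)–(f): forbidden (parity, ΔL, ΔJ).
(c)–(d): forbidden (ΔS).
(c)–(e): forbidden (parity, ΔS).
(c)–(f): forbidden (ΔL).
(d)–(e): allowed.
(d)–(f): forbidden (parity, ΔS, ΔL).
(e)–(f): forbidden (ΔS, ΔL, ΔJ).
Allowed pairs: 2 of 15.

2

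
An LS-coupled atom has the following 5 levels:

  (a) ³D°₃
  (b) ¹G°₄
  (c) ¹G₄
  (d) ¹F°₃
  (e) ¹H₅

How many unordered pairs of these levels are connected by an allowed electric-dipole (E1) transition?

3

(a)–(b): forbidden (parity, ΔS, ΔL).
(a)–(c): forbidden (ΔS, ΔL).
(a)–(d): forbidden (parity, ΔS).
(a)–(e): forbidden (ΔS, ΔL, ΔJ).
(b)–(c): allowed.
(b)–(d): forbidden (parity).
(b)–(e): allowed.
(c)–(d): allowed.
(c)–(e): forbidden (parity).
(d)–(e): forbidden (ΔL, ΔJ).
Allowed pairs: 3 of 10.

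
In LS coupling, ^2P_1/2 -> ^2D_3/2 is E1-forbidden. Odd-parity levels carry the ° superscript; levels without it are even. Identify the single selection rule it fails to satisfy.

parity

Initial level: S=1/2, L=1, J=1/2, parity even. Final level: S=1/2, L=2, J=3/2, parity even.
Parity must change: even → even — ✗.
ΔS = 0: S: 1/2 → 1/2 — ✓.
ΔL = 0, ±1 (not L=0↔0): L: 1 → 2, ΔL = +1 — ✓.
ΔJ = 0, ±1 (not J=0↔0): J: 1/2 → 3/2, ΔJ = +1 — ✓.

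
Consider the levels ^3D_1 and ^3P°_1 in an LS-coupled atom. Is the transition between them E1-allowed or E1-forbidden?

Initial level: S=1, L=2, J=1, parity even. Final level: S=1, L=1, J=1, parity odd.
ΔL = 0, ±1 (not L=0↔0): L: 2 → 1, ΔL = -1 — satisfied.
Parity must change: even → odd — satisfied.
ΔJ = 0, ±1 (not J=0↔0): J: 1 → 1, ΔJ = +0 — satisfied.
ΔS = 0: S: 1 → 1 — satisfied.
All four E1 rules are satisfied.

allowed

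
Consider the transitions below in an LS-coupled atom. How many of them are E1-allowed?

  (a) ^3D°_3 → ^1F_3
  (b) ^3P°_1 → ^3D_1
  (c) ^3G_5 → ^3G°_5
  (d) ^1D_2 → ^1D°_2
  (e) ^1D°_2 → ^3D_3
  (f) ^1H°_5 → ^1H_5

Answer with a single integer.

(a) forbidden (ΔS fails)
(b) allowed
(c) allowed
(d) allowed
(e) forbidden (ΔS fails)
(f) allowed
Total allowed: 4 of 6.

4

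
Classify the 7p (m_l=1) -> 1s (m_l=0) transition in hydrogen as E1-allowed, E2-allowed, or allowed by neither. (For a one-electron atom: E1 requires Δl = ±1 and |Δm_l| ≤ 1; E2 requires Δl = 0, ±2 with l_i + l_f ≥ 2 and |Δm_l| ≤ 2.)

E1

Δl = 0 − 1 = -1; l_i + l_f = 1.
Δm_l = -1.
E1 (Δl = ±1, |Δm_l| ≤ 1): satisfied.
E2 (Δl = 0,±2, l_i+l_f ≥ 2, |Δm_l| ≤ 2): not satisfied.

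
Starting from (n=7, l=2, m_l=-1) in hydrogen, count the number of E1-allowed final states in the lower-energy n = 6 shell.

5

E1 requires Δl = ±1, so l_f ∈ {1, 3}; with 0 ≤ l_f ≤ n_f−1 = 5, the allowed l_f values are {1, 3}.
For l_f = 1: m_f ∈ {m_i−1, m_i, m_i+1} ∩ [−1, 1] = {-1, 0} → 2 states.
For l_f = 3: m_f ∈ {m_i−1, m_i, m_i+1} ∩ [−3, 3] = {-2, -1, 0} → 3 states.
Total: 5.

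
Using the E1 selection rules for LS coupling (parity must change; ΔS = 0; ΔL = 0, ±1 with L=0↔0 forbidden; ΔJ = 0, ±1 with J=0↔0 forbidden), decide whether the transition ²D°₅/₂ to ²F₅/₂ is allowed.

Reading off the term symbols: S 1/2→1/2, L 2→3, J 5/2→5/2, parity odd→even.
Parity must change: odd → even — ✓.
ΔS = 0: S: 1/2 → 1/2 — ✓.
ΔJ = 0, ±1 (not J=0↔0): J: 5/2 → 5/2, ΔJ = +0 — ✓.
ΔL = 0, ±1 (not L=0↔0): L: 2 → 3, ΔL = +1 — ✓.
All four E1 rules are satisfied.

allowed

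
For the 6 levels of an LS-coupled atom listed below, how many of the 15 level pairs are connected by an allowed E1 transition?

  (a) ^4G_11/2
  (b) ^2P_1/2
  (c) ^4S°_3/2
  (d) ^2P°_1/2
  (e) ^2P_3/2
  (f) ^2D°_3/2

(a)–(b): forbidden (parity, ΔS, ΔL, ΔJ).
(a)–(c): forbidden (ΔL, ΔJ).
(a)–(d): forbidden (ΔS, ΔL, ΔJ).
(a)–(e): forbidden (parity, ΔS, ΔL, ΔJ).
(a)–(f): forbidden (ΔS, ΔL, ΔJ).
(b)–(c): forbidden (ΔS).
(b)–(d): allowed.
(b)–(e): forbidden (parity).
(b)–(f): allowed.
(c)–(d): forbidden (parity, ΔS).
(c)–(e): forbidden (ΔS).
(c)–(f): forbidden (parity, ΔS, ΔL).
(d)–(e): allowed.
(d)–(f): forbidden (parity).
(e)–(f): allowed.
Allowed pairs: 4 of 15.

4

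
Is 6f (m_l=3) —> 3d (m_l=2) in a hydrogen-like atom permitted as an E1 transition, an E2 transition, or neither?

Δl = 2 − 3 = -1; l_i + l_f = 5.
Δm_l = -1.
E1 (Δl = ±1, |Δm_l| ≤ 1): satisfied.
E2 (Δl = 0,±2, l_i+l_f ≥ 2, |Δm_l| ≤ 2): not satisfied.

E1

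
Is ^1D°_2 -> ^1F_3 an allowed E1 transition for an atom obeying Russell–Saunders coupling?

ΔJ = 0, ±1 (not J=0↔0): J: 2 → 3, ΔJ = +1 — ok.
ΔL = 0, ±1 (not L=0↔0): L: 2 → 3, ΔL = +1 — ok.
ΔS = 0: S: 0 → 0 — ok.
Parity must change: odd → even — ok.
All four E1 rules are satisfied.

allowed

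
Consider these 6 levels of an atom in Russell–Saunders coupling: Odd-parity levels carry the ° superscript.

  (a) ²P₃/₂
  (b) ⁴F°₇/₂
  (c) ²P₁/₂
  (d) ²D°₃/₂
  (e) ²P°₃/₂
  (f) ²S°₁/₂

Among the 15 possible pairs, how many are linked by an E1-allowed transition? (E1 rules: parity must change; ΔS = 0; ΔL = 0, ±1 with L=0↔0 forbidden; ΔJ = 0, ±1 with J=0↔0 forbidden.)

6

(a)–(b): forbidden (ΔS, ΔL, ΔJ).
(a)–(c): forbidden (parity).
(a)–(d): allowed.
(a)–(e): allowed.
(a)–(f): allowed.
(b)–(c): forbidden (ΔS, ΔL, ΔJ).
(b)–(d): forbidden (parity, ΔS, ΔJ).
(b)–(e): forbidden (parity, ΔS, ΔL, ΔJ).
(b)–(f): forbidden (parity, ΔS, ΔL, ΔJ).
(c)–(d): allowed.
(c)–(e): allowed.
(c)–(f): allowed.
(d)–(e): forbidden (parity).
(d)–(f): forbidden (parity, ΔL).
(e)–(f): forbidden (parity).
Allowed pairs: 6 of 15.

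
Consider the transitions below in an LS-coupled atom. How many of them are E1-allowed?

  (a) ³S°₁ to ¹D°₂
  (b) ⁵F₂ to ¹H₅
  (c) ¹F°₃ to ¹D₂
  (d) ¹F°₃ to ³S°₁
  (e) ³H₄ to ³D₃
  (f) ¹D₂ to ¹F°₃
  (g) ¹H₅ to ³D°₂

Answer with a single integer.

(a) forbidden (parity, ΔS, ΔL fail)
(b) forbidden (parity, ΔS, ΔL, ΔJ fail)
(c) allowed
(d) forbidden (parity, ΔS, ΔL, ΔJ fail)
(e) forbidden (parity, ΔL fail)
(f) allowed
(g) forbidden (ΔS, ΔL, ΔJ fail)
Total allowed: 2 of 7.

2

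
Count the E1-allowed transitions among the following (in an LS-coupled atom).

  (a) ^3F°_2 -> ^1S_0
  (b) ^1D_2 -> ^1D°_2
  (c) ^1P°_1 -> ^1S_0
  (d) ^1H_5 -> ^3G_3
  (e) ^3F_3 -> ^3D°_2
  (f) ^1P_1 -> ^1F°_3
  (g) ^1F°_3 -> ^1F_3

(a) forbidden (ΔS, ΔL, ΔJ fail)
(b) allowed
(c) allowed
(d) forbidden (parity, ΔS, ΔJ fail)
(e) allowed
(f) forbidden (ΔL, ΔJ fail)
(g) allowed
Total allowed: 4 of 7.

4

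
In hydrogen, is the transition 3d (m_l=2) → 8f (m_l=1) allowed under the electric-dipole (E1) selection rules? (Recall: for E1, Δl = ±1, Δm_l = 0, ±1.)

allowed

Δl = 3 − 2 = +1; the E1 rule Δl = ±1 is passes.
Δm_l = 1 − (2) = -1. E1 requires Δm_l = 0, ±1: passes.
All E1 selection rules are satisfied.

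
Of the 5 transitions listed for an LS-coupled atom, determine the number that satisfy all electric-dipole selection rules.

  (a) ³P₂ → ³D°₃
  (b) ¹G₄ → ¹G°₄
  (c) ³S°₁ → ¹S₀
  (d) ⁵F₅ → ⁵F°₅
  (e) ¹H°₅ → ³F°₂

(a) allowed
(b) allowed
(c) forbidden (ΔS, ΔL fail)
(d) allowed
(e) forbidden (parity, ΔS, ΔL, ΔJ fail)
Total allowed: 3 of 5.

3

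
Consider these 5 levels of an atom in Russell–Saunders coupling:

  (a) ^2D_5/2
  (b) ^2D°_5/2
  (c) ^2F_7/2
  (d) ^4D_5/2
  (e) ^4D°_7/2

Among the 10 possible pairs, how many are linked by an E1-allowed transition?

(a)–(b): allowed.
(a)–(c): forbidden (parity).
(a)–(d): forbidden (parity, ΔS).
(a)–(e): forbidden (ΔS).
(b)–(c): allowed.
(b)–(d): forbidden (ΔS).
(b)–(e): forbidden (parity, ΔS).
(c)–(d): forbidden (parity, ΔS).
(c)–(e): forbidden (ΔS).
(d)–(e): allowed.
Allowed pairs: 3 of 10.

3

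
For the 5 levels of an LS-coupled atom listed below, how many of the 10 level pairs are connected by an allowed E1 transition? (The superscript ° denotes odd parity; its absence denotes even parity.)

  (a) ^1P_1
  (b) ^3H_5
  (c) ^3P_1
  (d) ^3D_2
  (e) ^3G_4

0

(a)–(b): forbidden (parity, ΔS, ΔL, ΔJ).
(a)–(c): forbidden (parity, ΔS).
(a)–(d): forbidden (parity, ΔS).
(a)–(e): forbidden (parity, ΔS, ΔL, ΔJ).
(b)–(c): forbidden (parity, ΔL, ΔJ).
(b)–(d): forbidden (parity, ΔL, ΔJ).
(b)–(e): forbidden (parity).
(c)–(d): forbidden (parity).
(c)–(e): forbidden (parity, ΔL, ΔJ).
(d)–(e): forbidden (parity, ΔL, ΔJ).
Allowed pairs: 0 of 10.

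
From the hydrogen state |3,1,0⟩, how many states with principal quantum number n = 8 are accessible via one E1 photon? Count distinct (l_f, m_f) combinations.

4

E1 requires Δl = ±1, so l_f ∈ {0, 2}; with 0 ≤ l_f ≤ n_f−1 = 7, the allowed l_f values are {0, 2}.
For l_f = 0: m_f ∈ {m_i−1, m_i, m_i+1} ∩ [−0, 0] = {0} → 1 state.
For l_f = 2: m_f ∈ {m_i−1, m_i, m_i+1} ∩ [−2, 2] = {-1, 0, 1} → 3 states.
Total: 4.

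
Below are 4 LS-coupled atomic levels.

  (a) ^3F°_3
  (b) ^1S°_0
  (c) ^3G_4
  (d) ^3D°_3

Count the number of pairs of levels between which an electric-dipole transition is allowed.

1

(a)–(b): forbidden (parity, ΔS, ΔL, ΔJ).
(a)–(c): allowed.
(a)–(d): forbidden (parity).
(b)–(c): forbidden (ΔS, ΔL, ΔJ).
(b)–(d): forbidden (parity, ΔS, ΔL, ΔJ).
(c)–(d): forbidden (ΔL).
Allowed pairs: 1 of 6.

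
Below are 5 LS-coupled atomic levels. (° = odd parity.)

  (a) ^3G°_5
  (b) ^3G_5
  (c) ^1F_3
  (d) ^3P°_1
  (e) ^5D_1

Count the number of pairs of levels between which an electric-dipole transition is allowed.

1

(a)–(b): allowed.
(a)–(c): forbidden (ΔS, ΔJ).
(a)–(d): forbidden (parity, ΔL, ΔJ).
(a)–(e): forbidden (ΔS, ΔL, ΔJ).
(b)–(c): forbidden (parity, ΔS, ΔJ).
(b)–(d): forbidden (ΔL, ΔJ).
(b)–(e): forbidden (parity, ΔS, ΔL, ΔJ).
(c)–(d): forbidden (ΔS, ΔL, ΔJ).
(c)–(e): forbidden (parity, ΔS, ΔJ).
(d)–(e): forbidden (ΔS).
Allowed pairs: 1 of 10.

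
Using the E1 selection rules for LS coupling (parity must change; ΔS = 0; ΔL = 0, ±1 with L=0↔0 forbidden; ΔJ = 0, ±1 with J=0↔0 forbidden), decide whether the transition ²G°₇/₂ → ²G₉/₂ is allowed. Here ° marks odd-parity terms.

allowed

Reading off the term symbols: S 1/2→1/2, L 4→4, J 7/2→9/2, parity odd→even.
Parity must change: odd → even — satisfied.
ΔS = 0: S: 1/2 → 1/2 — satisfied.
ΔL = 0, ±1 (not L=0↔0): L: 4 → 4, ΔL = +0 — satisfied.
ΔJ = 0, ±1 (not J=0↔0): J: 7/2 → 9/2, ΔJ = +1 — satisfied.
All four E1 rules are satisfied.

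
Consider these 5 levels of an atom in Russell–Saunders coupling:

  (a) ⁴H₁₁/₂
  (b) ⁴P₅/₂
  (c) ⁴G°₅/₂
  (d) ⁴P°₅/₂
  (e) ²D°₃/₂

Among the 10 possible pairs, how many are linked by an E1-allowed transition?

(a)–(b): forbidden (parity, ΔL, ΔJ).
(a)–(c): forbidden (ΔJ).
(a)–(d): forbidden (ΔL, ΔJ).
(a)–(e): forbidden (ΔS, ΔL, ΔJ).
(b)–(c): forbidden (ΔL).
(b)–(d): allowed.
(b)–(e): forbidden (ΔS).
(c)–(d): forbidden (parity, ΔL).
(c)–(e): forbidden (parity, ΔS, ΔL).
(d)–(e): forbidden (parity, ΔS).
Allowed pairs: 1 of 10.

1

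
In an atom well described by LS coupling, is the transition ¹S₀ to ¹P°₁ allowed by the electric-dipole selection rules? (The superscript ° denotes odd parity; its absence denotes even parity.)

allowed

Initial level: S=0, L=0, J=0, parity even. Final level: S=0, L=1, J=1, parity odd.
ΔS = 0: S: 0 → 0 — ✓.
ΔJ = 0, ±1 (not J=0↔0): J: 0 → 1, ΔJ = +1 — ✓.
Parity must change: even → odd — ✓.
ΔL = 0, ±1 (not L=0↔0): L: 0 → 1, ΔL = +1 — ✓.
All four E1 rules are satisfied.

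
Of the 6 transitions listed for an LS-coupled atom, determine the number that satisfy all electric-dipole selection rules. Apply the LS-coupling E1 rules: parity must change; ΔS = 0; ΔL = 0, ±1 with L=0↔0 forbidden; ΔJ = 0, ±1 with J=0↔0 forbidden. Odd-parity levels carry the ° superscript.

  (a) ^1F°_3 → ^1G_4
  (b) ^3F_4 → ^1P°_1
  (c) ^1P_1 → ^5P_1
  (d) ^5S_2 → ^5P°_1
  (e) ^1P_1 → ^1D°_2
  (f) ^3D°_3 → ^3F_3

(a) allowed
(b) forbidden (ΔS, ΔL, ΔJ fail)
(c) forbidden (parity, ΔS fail)
(d) allowed
(e) allowed
(f) allowed
Total allowed: 4 of 6.

4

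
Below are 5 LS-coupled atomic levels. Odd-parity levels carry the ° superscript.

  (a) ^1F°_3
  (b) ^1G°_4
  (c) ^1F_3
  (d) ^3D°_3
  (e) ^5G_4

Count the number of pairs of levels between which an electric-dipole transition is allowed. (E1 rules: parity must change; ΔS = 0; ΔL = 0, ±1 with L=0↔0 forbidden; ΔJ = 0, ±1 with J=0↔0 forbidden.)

(a)–(b): forbidden (parity).
(a)–(c): allowed.
(a)–(d): forbidden (parity, ΔS).
(a)–(e): forbidden (ΔS).
(b)–(c): allowed.
(b)–(d): forbidden (parity, ΔS, ΔL).
(b)–(e): forbidden (ΔS).
(c)–(d): forbidden (ΔS).
(c)–(e): forbidden (parity, ΔS).
(d)–(e): forbidden (ΔS, ΔL).
Allowed pairs: 2 of 10.

2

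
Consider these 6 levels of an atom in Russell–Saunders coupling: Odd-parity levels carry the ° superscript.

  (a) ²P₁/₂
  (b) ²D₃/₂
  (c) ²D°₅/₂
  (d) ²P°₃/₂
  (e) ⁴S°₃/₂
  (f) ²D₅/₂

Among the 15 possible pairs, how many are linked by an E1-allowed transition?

(a)–(b): forbidden (parity).
(a)–(c): forbidden (ΔJ).
(a)–(d): allowed.
(a)–(e): forbidden (ΔS).
(a)–(f): forbidden (parity, ΔJ).
(b)–(c): allowed.
(b)–(d): allowed.
(b)–(e): forbidden (ΔS, ΔL).
(b)–(f): forbidden (parity).
(c)–(d): forbidden (parity).
(c)–(e): forbidden (parity, ΔS, ΔL).
(c)–(f): allowed.
(d)–(e): forbidden (parity, ΔS).
(d)–(f): allowed.
(e)–(f): forbidden (ΔS, ΔL).
Allowed pairs: 5 of 15.

5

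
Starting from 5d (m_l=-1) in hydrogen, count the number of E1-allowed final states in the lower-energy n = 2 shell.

E1 requires Δl = ±1, so l_f ∈ {1, 3}; with 0 ≤ l_f ≤ n_f−1 = 1, the allowed l_f values are {1}.
For l_f = 1: m_f ∈ {m_i−1, m_i, m_i+1} ∩ [−1, 1] = {-1, 0} → 2 states.
Total: 2.

2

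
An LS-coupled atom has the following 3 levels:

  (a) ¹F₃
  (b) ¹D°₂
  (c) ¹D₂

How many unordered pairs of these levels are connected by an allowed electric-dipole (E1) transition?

2

(a)–(b): allowed.
(a)–(c): forbidden (parity).
(b)–(c): allowed.
Allowed pairs: 2 of 3.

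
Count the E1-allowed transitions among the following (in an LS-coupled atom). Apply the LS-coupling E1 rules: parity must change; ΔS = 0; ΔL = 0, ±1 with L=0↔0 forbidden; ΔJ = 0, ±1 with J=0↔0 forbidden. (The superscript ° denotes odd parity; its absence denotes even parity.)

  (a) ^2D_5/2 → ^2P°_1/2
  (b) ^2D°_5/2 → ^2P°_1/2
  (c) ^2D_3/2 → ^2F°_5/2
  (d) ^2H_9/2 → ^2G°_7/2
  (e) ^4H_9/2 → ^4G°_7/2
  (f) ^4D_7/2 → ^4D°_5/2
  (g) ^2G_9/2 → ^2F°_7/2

(a) forbidden (ΔJ fails)
(b) forbidden (parity, ΔJ fail)
(c) allowed
(d) allowed
(e) allowed
(f) allowed
(g) allowed
Total allowed: 5 of 7.

5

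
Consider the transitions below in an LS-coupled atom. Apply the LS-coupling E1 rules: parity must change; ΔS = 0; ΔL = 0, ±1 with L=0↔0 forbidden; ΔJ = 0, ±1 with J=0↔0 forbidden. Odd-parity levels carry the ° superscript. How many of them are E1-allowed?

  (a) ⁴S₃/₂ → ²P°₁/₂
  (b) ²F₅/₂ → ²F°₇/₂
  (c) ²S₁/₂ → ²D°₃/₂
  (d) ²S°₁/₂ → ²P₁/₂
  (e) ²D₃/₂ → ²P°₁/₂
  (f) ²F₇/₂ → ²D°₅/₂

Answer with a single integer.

4

(a) forbidden (ΔS fails)
(b) allowed
(c) forbidden (ΔL fails)
(d) allowed
(e) allowed
(f) allowed
Total allowed: 4 of 6.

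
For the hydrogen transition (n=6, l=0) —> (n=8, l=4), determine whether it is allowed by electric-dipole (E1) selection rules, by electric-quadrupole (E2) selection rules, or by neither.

neither

Δl = 4 − 0 = +4; l_i + l_f = 4.
E1 (Δl = ±1): not satisfied.
E2 (Δl = 0,±2, l_i+l_f ≥ 2): not satisfied.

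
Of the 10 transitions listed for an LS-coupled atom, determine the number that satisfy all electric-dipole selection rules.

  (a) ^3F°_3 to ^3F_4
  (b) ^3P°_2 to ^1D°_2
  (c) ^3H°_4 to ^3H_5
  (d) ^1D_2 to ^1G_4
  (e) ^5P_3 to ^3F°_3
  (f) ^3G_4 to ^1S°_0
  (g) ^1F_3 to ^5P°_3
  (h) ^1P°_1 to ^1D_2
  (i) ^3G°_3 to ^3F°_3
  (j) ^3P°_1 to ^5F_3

(a) allowed
(b) forbidden (parity, ΔS fail)
(c) allowed
(d) forbidden (parity, ΔL, ΔJ fail)
(e) forbidden (ΔS, ΔL fail)
(f) forbidden (ΔS, ΔL, ΔJ fail)
(g) forbidden (ΔS, ΔL fail)
(h) allowed
(i) forbidden (parity fails)
(j) forbidden (ΔS, ΔL, ΔJ fail)
Total allowed: 3 of 10.

3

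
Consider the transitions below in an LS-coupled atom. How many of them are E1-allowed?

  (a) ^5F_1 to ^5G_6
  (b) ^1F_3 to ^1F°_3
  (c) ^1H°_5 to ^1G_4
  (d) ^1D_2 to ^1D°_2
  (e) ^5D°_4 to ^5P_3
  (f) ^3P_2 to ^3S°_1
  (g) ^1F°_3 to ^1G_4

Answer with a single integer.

6

(a) forbidden (parity, ΔJ fail)
(b) allowed
(c) allowed
(d) allowed
(e) allowed
(f) allowed
(g) allowed
Total allowed: 6 of 7.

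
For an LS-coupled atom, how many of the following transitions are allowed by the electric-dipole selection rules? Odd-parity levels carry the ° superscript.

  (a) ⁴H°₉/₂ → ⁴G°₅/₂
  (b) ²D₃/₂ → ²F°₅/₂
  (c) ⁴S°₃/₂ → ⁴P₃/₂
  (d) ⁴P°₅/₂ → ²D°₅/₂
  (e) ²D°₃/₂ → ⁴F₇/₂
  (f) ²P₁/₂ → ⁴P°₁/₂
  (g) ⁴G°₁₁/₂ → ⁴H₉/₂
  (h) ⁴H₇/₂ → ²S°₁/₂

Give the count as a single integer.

(a) forbidden (parity, ΔJ fail)
(b) allowed
(c) allowed
(d) forbidden (parity, ΔS fail)
(e) forbidden (ΔS, ΔJ fail)
(f) forbidden (ΔS fails)
(g) allowed
(h) forbidden (ΔS, ΔL, ΔJ fail)
Total allowed: 3 of 8.

3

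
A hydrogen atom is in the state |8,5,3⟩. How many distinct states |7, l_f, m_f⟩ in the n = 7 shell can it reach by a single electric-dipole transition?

E1 requires Δl = ±1, so l_f ∈ {4, 6}; with 0 ≤ l_f ≤ n_f−1 = 6, the allowed l_f values are {4, 6}.
For l_f = 4: m_f ∈ {m_i−1, m_i, m_i+1} ∩ [−4, 4] = {2, 3, 4} → 3 states.
For l_f = 6: m_f ∈ {m_i−1, m_i, m_i+1} ∩ [−6, 6] = {2, 3, 4} → 3 states.
Total: 6.

6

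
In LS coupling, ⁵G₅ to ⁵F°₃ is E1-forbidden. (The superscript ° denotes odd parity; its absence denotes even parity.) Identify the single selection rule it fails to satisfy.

the ΔJ = 0, ±1 rule

ΔJ = 0, ±1 (not J=0↔0): J: 5 → 3, ΔJ = -2 — violated.
ΔS = 0: S: 2 → 2 — satisfied.
Parity must change: even → odd — satisfied.
ΔL = 0, ±1 (not L=0↔0): L: 4 → 3, ΔL = -1 — satisfied.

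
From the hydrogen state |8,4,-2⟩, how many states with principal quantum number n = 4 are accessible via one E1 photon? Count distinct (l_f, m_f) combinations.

E1 requires Δl = ±1, so l_f ∈ {3, 5}; with 0 ≤ l_f ≤ n_f−1 = 3, the allowed l_f values are {3}.
For l_f = 3: m_f ∈ {m_i−1, m_i, m_i+1} ∩ [−3, 3] = {-3, -2, -1} → 3 states.
Total: 3.

3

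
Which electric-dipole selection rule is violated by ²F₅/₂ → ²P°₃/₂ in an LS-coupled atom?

the ΔL = 0, ±1 rule

Reading off the term symbols: S 1/2→1/2, L 3→1, J 5/2→3/2, parity even→odd.
Parity must change: even → odd — passes.
ΔS = 0: S: 1/2 → 1/2 — passes.
ΔL = 0, ±1 (not L=0↔0): L: 3 → 1, ΔL = -2 — fails.
ΔJ = 0, ±1 (not J=0↔0): J: 5/2 → 3/2, ΔJ = -1 — passes.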